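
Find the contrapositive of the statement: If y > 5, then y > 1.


Original: If y > 5, then y > 1
Contrapositive: If ¬Q, then ¬P
Negate Q: not (y > 1)
Negate P: not (y > 5)

If not (y > 1), then not (y > 5).


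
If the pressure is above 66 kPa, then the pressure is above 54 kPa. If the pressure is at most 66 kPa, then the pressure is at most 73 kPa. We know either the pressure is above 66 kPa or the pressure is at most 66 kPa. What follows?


Constructive dilemma: (P → Q) ∧ (R → S), P ∨ R ⊢ Q ∨ S
Premise 1: the pressure is above 66 kPa → the pressure is above 54 kPa
Premise 2: the pressure is at most 66 kPa → the pressure is at most 73 kPa
Premise 3: the pressure is above 66 kPa ∨ the pressure is at most 66 kPa
Case 1: Assuming the pressure is above 66 kPa, then by Premise 1, the pressure is above 54 kPa.
Case 2: Assuming the pressure is at most 66 kPa, then by Premise 2, the pressure is at most 73 kPa.
Since one of the pressure is above 66 kPa or the pressure is at most 66 kPa must hold, we get the pressure is above 54 kPa or the pressure is at most 73 kPa.

The pressure is above 54 kPa or the pressure is at most 73 kPa.


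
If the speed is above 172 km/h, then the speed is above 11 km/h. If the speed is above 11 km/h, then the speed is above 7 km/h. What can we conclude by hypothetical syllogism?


Hypothetical syllogism: P → Q, Q → R ⊢ P → R
Premise 1: the speed is above 172 km/h → the speed is above 11 km/h
Premise 2: the speed is above 11 km/h → the speed is above 7 km/h
Chain the implications: the middle term (the speed is above 11 km/h) links the two.
Conclusion: If the speed is above 172 km/h, then the speed is above 7 km/h.

If the speed is above 172 km/h, then the speed is above 7 km/h.


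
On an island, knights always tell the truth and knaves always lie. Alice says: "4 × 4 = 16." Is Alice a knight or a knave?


Statement: "4 × 4 = 16."
Actual: 4 × 4 = 16
Claimed: 16
Statement is TRUE → Alice tells the truth → Knight

Knight


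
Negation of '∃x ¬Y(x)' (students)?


Original: ∃x ¬Y(x)
Rule: ¬∀→∃, ¬∃→∀, negate predicate.
Negation: ∀x Y(x)

∀x Y(x)


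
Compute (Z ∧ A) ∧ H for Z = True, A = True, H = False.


Z = True, A = True, H = False
Step 1: Z ∧ A = True AND True = True
Step 2: True ∧ H = True AND False = False
AND is true only when ALL operands are true.

False


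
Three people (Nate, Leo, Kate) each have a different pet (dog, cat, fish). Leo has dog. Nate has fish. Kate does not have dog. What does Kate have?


From clues:
  Leo → dog
  Nate → fish
By elimination, Kate gets the remaining.

cat


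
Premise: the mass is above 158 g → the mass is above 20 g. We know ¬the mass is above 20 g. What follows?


Modus tollens: P → Q, ¬Q ⊢ ¬P
P: the mass is above 158 g
Q: the mass is above 20 g
We have P → Q and Q is false.
By modus tollens, P must be false.

It is not the case that the mass is above 158 g


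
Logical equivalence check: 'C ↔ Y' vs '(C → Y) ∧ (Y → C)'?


Expression 1: C ↔ Y
Expression 2: (C → Y) ∧ (Y → C)
Truth table (C Y | Expr1 Expr2):
  T T |   T     T
  T F |   F     F
  F T |   F     F
  F F |   T     T
All 4 rows agree, so the expressions are logically equivalent.

Yes


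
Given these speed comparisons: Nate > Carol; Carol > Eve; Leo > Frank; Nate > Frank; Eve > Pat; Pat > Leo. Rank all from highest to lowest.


Constraints: Nate > Carol; Carol > Eve; Leo > Frank; Nate > Frank; Eve > Pat; Pat > Leo
Method: at each step, the next-highest is the one remaining person who never appears on the smaller side of a constraint between remaining people.
  Step 1: remaining {Leo, Eve, Carol, Frank, Pat, Nate}; on the smaller side: {Leo, Eve, Carol, Frank, Pat} → Nate is next (Nate > Carol; Nate > Frank).
  Step 2: remaining {Leo, Eve, Carol, Frank, Pat}; on the smaller side: {Leo, Eve, Frank, Pat} → Carol is next (Carol > Eve).
  Step 3: remaining {Leo, Eve, Frank, Pat}; on the smaller side: {Leo, Frank, Pat} → Eve is next (Eve > Pat).
  Step 4: remaining {Leo, Frank, Pat}; on the smaller side: {Leo, Frank} → Pat is next (Pat > Leo).
  Step 5: remaining {Leo, Frank}; on the smaller side: {Frank} → Leo is next (Leo > Frank).
  Step 6: only Frank remains → lowest.
Final ranking (highest to lowest):

Nate > Carol > Eve > Pat > Leo > Frank


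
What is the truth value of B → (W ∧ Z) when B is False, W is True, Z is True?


B = False, W = True, Z = True
Step 1: W ∧ Z = True AND True = True
Step 2: B → (True): false only when B=True and consequent=False.
Result: True

True


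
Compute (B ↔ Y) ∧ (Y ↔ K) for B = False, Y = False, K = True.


B = False, Y = False, K = True
Step 1: B ↔ Y is true when B and Y have the same value. Result: True
Step 2: Y ↔ K is true when Y and K have the same value. Result: False
Step 3: True ∧ False = False

False


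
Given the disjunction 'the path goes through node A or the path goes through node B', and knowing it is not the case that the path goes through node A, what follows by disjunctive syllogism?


Disjunctive syllogism: P ∨ Q, ¬P ⊢ Q
Disjunction: the path goes through node A ∨ the path goes through node B
We know it is not the case that the path goes through node A.
By disjunctive syllogism, the other disjunct must be true.

The path goes through node B


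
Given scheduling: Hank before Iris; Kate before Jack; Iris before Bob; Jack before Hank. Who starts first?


Constraints: Hank before Iris; Kate before Jack; Iris before Bob; Jack before Hank
The first task can have nothing scheduled before it, so it must never appear on the right of a 'before'.
Tasks appearing after some 'before': Iris, Jack, Bob, Hank.
The only task not in that list is Kate → it is first.

Kate


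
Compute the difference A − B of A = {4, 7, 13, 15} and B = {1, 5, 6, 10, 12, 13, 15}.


A = {4, 7, 13, 15}
B = {1, 5, 6, 10, 12, 13, 15}
Operation: difference A − B
In A but not B: 4, 7

{4, 7}


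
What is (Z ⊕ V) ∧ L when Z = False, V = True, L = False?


Z = False, V = True, L = False
Step 1: Z ⊕ V = False XOR True = True
Step 2: True ∧ L = True AND False = False
XOR true when exactly one of Z,V is true; then AND with L.

False


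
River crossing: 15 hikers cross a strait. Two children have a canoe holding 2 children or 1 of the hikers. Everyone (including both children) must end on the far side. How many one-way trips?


Per crossing of one of the hikers: children→, one←, one of the hikers→, one← = 4 trips
15 × 4 = 60, + 1 final children→ = 61
Minimum trips = 61

61


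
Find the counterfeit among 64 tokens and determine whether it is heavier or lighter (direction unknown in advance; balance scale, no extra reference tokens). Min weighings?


Let n = 64. 128 possibilities (n tokens × lighter/heavier); each weighing has 3 outcomes.
Bound for k weighings: say the first weighing puts j tokens on each pan. If it tips, the 2j weighed tokens remain suspects (each with a known direction) and k-1 weighings give 3^(k-1) outcomes; 3^(k-1) is odd, so 2j ≤ 3^(k-1) - 1. If it balances, the n - 2j unweighed tokens remain with direction unknown: 2(n - 2j) ≤ 3^(k-1) - 1 by the same parity argument. Adding, n ≤ (3^(k-1) - 1) + (3^(k-1) - 1)/2 = (3^k - 3)/2, and the classical three-group strategy achieves this (3 tokens in 2 weighings, 12 in 3, 39 in 4, 120 in 5).
So we need the smallest k with (3^k - 3)/2 ≥ 64.
k = 4: (3^4 - 3)/2 = 39 < 64 ✗
k = 5: (3^5 - 3)/2 = 120 ≥ 64 ✓

5


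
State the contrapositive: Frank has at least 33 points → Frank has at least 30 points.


Original: If Frank has at least 33 points, then Frank has at least 30 points
Contrapositive: If ¬Q, then ¬P
Negate Q: not (Frank has at least 30 points)
Negate P: not (Frank has at least 33 points)

If not (Frank has at least 30 points), then not (Frank has at least 33 points).


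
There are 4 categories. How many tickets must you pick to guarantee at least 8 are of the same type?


Pigeonhole: to guarantee k in one of n categories, need (k-1)×n + 1.
k = 8, n = 4
Minimum = (8-1) × 4 + 1 = 7 × 4 + 1

29


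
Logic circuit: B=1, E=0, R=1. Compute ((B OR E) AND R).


B OR E = 1|0 = 1
1 AND 1 = 1

1


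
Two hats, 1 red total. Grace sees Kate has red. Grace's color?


Total red = 1, Kate = red
Red accounted for: 1
Remaining for Grace: 0
Grace's hat is blue.

blue


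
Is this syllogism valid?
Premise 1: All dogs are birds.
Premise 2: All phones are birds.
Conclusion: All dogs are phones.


Premise 1: All dogs are birds.
Premise 2: All phones are birds.
Conclusion: All dogs are phones.
Fallacy: undistributed middle. birds is predicate in both.
Counterexample: dogs and phones could be disjoint subsets of birds.

Invalid


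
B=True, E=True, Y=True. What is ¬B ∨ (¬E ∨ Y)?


B = True, E = True, Y = True
Expression: ¬B ∨ (¬E ∨ Y)
Step 1: ¬E = NOT True = False
Step 2: ¬E ∨ Y = False OR True = True
Step 3: ¬B = NOT True = False
Step 4: (False) ∨ (True) = False OR True = True

True


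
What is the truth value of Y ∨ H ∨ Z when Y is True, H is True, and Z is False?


Y = True, H = True, Z = False
Step 1: Y ∨ H = True OR True = True
Step 2: True ∨ Z = True OR False = True
OR is true when at least one operand is true.

True


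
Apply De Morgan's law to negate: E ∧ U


De Morgan's law: ¬(P ∧ Q) ≡ ¬P ∨ ¬Q
¬(E ∧ U) = ¬E ∨ ¬U

¬E ∨ ¬U


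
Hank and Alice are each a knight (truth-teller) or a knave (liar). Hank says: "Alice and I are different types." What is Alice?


Hank says: "Alice and I are different types."
Case 1: Hank is a Knight (truth-teller)
  Statement is true → they ARE different → Alice is a Knave
Case 2: Hank is a Knave (liar)
  Statement is false → they are NOT different → Alice is a Knave
In both cases, Alice is a Knave.

Knave


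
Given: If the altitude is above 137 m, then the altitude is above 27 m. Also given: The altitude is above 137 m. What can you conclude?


Modus ponens: P → Q, P ⊢ Q
P: the altitude is above 137 m
Q: the altitude is above 27 m
We have P → Q and P is true.
By modus ponens, Q must be true.

The altitude is above 27 m


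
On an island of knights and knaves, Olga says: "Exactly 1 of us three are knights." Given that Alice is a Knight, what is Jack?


Olga claims exactly 1 knights among Olga, Alice, Jack.
Given: Alice is a Knight.

Case 1: Olga is a Knight (tells truth)
  Then exactly 1 of the three are knights.
  Counting Olga, Alice: 2 knight(s) so far. Need -1 more → impossible.
Case 2: Olga is a Knave (lies)
  Then the count is NOT 1.
  If Jack = Knave, count = 1 = 1 → claim would be true, contradicts lie.
  If Jack = Knight, count = 2 ≠ 1 → lie confirmed ✓

Jack is a Knight.

Knight


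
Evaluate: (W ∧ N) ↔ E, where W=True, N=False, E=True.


W = True, N = False, E = True
Expression: (W ∧ N) ↔ E
Step 1: W ∧ N = True AND False = False
Step 2: (False) ↔ E = (False iff True) = False

False


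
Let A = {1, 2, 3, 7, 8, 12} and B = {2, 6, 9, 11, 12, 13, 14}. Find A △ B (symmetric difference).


A = {1, 2, 3, 7, 8, 12}
B = {2, 6, 9, 11, 12, 13, 14}
Operation: symmetric difference
In A only: [1, 3, 7, 8], in B only: [6, 9, 11, 13, 14]

{1, 3, 6, 7, 8, 9, 11, 13, 14}


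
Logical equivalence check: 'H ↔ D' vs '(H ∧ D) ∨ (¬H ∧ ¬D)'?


Expression 1: H ↔ D
Expression 2: (H ∧ D) ∨ (¬H ∧ ¬D)
Truth table (H D | Expr1 Expr2):
  T T |   T     T
  T F |   F     F
  F T |   F     F
  F F |   T     T
All 4 rows agree, so the expressions are logically equivalent.

Yes


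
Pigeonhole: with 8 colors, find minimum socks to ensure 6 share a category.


Pigeonhole: to guarantee k in one of n categories, need (k-1)×n + 1.
k = 6, n = 8
Minimum = (6-1) × 8 + 1 = 5 × 8 + 1

41


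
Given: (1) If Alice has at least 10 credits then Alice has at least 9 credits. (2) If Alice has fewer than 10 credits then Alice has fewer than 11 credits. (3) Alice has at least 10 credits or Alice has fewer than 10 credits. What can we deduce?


Constructive dilemma: (P → Q) ∧ (R → S), P ∨ R ⊢ Q ∨ S
Premise 1: Alice has at least 10 credits → Alice has at least 9 credits
Premise 2: Alice has fewer than 10 credits → Alice has fewer than 11 credits
Premise 3: Alice has at least 10 credits ∨ Alice has fewer than 10 credits
Case 1: Assuming Alice has at least 10 credits, then by Premise 1, Alice has at least 9 credits.
Case 2: Assuming Alice has fewer than 10 credits, then by Premise 2, Alice has fewer than 11 credits.
Since one of Alice has at least 10 credits or Alice has fewer than 10 credits must hold, we get Alice has at least 9 credits or Alice has fewer than 11 credits.

Alice has at least 9 credits or Alice has fewer than 11 credits.


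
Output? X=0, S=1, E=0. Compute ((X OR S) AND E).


X OR S = 0|1 = 1
1 AND 0 = 0

0


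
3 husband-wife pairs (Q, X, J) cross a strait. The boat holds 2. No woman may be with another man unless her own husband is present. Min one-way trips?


Label couples Q, X, J (H = husband, W = wife).
Counting alone: 6 people, the boat carries 2 and someone must bring it back, so each round trip nets at most +1 on the far side until the last crossing → at least 9 trips. The jealousy constraint makes 9 impossible; the shortest valid schedule has 11:
1. WQ+WX →  (far: WQ,WX; near: HQ,HX,HJ,WJ)
2. WQ ←       (far: WX; near: HQ,HX,HJ,WQ,WJ)
3. WQ+WJ →  (far: WQ,WX,WJ; near: HQ,HX,HJ)
4. WQ ←       (far: WX,WJ; near: HQ,HX,HJ,WQ)
5. HX+HJ →  (far: HX,WX,HJ,WJ; near: HQ,WQ)
6. HX+WX ←  (far: HJ,WJ; near: HQ,WQ,HX,WX)
7. HQ+HX →  (far: HQ,HX,HJ,WJ; near: WQ,WX)
8. WJ ←       (far: HQ,HX,HJ; near: WQ,WX,WJ)
9. WQ+WX →  (far: HQ,WQ,HX,WX,HJ; near: WJ)
10. HJ ←      (far: HQ,WQ,HX,WX; near: HJ,WJ)
11. HJ+WJ → (far: all six; near: empty)
In every state each wife is either with her husband or with no other man.
Minimum trips = 11

11


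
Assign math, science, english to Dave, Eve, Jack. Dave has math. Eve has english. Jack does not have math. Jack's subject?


From clues:
  Dave → math
  Eve → english
By elimination, Jack gets the remaining.

science


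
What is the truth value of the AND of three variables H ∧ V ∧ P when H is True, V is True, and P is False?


H = True, V = True, P = False
Step 1: H ∧ V = True AND True = True
Step 2: (True) ∧ P = (True) AND False = False
AND is true only when ALL operands are true.

False


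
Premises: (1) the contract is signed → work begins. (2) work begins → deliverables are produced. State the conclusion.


Hypothetical syllogism: P → Q, Q → R ⊢ P → R
Premise 1: the contract is signed → work begins
Premise 2: work begins → deliverables are produced
Chain the implications: the middle term (work begins) links the two.
Conclusion: If the contract is signed, then deliverables are produced.

If the contract is signed, then deliverables are produced.


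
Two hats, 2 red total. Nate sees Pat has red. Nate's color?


Total red = 2, Pat = red
Red accounted for: 1
Remaining for Nate: 1
Nate's hat is red.

red


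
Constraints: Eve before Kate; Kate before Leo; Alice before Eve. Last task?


Constraints: Eve before Kate; Kate before Leo; Alice before Eve
The last task can have nothing scheduled after it, so it must never appear on the left of a 'before'.
Tasks appearing before some other task: Eve, Kate, Alice.
The only task not in that list is Leo → it is last.

Leo


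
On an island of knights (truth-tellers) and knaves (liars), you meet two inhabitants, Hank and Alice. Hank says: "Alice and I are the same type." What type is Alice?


Hank says: "Alice and I are the same type."
Case 1: Hank is a Knight (truth-teller)
  Statement is true → they ARE the same → Alice is also a Knight
Case 2: Hank is a Knave (liar)
  Statement is false → they are NOT the same → Alice is a Knight
In both cases, Alice is a Knight.

Knight


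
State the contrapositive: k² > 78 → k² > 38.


Original: If k² > 78, then k² > 38
Contrapositive: If ¬Q, then ¬P
Negate Q: not (k² > 38)
Negate P: not (k² > 78)

If not (k² > 38), then not (k² > 78).


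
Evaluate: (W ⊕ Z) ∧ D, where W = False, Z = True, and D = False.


W = False, Z = True, D = False
Step 1: W ⊕ Z = False XOR True = True
Step 2: True ∧ D = True AND False = False
XOR true when exactly one of W,Z is true; then AND with D.

False


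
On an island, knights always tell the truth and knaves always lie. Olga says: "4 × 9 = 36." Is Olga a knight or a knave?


Statement: "4 × 9 = 36."
Actual: 4 × 9 = 36
Claimed: 36
Statement is TRUE → Olga tells the truth → Knight

Knight


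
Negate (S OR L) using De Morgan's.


De Morgan's law: ¬(P ∨ Q) ≡ ¬P ∧ ¬Q
¬(S ∨ L) = ¬S ∧ ¬L

¬S ∧ ¬L


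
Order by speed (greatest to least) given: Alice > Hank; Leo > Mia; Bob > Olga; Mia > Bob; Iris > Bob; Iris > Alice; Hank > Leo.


Constraints: Alice > Hank; Leo > Mia; Bob > Olga; Mia > Bob; Iris > Bob; Iris > Alice; Hank > Leo
Method: at each step, the next-highest is the one remaining person who never appears on the smaller side of a constraint between remaining people.
  Step 1: remaining {Hank, Bob, Mia, Olga, Iris, Alice, Leo}; on the smaller side: {Hank, Bob, Mia, Olga, Alice, Leo} → Iris is next (Iris > Bob; Iris > Alice).
  Step 2: remaining {Hank, Bob, Mia, Olga, Alice, Leo}; on the smaller side: {Hank, Bob, Mia, Olga, Leo} → Alice is next (Alice > Hank).
  Step 3: remaining {Hank, Bob, Mia, Olga, Leo}; on the smaller side: {Bob, Mia, Olga, Leo} → Hank is next (Hank > Leo).
  Step 4: remaining {Bob, Mia, Olga, Leo}; on the smaller side: {Bob, Mia, Olga} → Leo is next (Leo > Mia).
  Step 5: remaining {Bob, Mia, Olga}; on the smaller side: {Bob, Olga} → Mia is next (Mia > Bob).
  Step 6: remaining {Bob, Olga}; on the smaller side: {Olga} → Bob is next (Bob > Olga).
  Step 7: only Olga remains → lowest.
Final ranking (highest to lowest):

Iris > Alice > Hank > Leo > Mia > Bob > Olga


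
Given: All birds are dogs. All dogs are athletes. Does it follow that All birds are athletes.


Premise 1: All birds are dogs.
Premise 2: All dogs are athletes.
Conclusion: All birds are athletes.
Barbara syllogism (AAA-1): All A are B, All B are C → All A are C.
Middle term (dogs) distributed in premise 2.

Valid


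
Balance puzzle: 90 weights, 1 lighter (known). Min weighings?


Each weighing has 3 outcomes (left heavy / balance / right heavy), so k weighings distinguish at most 3^k cases; splitting into three near-equal groups achieves this.
Need 3^k ≥ 90: 3^4 = 81 < 90 ≤ 3^5 = 243
k = ⌈log₃(90)⌉ = 5

5


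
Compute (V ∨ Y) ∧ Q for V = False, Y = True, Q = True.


V = False, Y = True, Q = True
Step 1: V ∨ Y = False OR True = True
Step 2: True ∧ Q = True AND True = True
OR is true when at least one operand is true; AND requires both.

True


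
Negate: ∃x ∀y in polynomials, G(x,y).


Original: ∃x ∀y G(x,y)
Rule: ¬∀→∃, ¬∃→∀, negate predicate.
Negation: ∀x ∃y ¬G(x,y)

∀x ∃y ¬G(x,y)


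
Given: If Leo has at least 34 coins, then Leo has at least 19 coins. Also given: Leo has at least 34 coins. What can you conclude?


Modus ponens: P → Q, P ⊢ Q
P: Leo has at least 34 coins
Q: Leo has at least 19 coins
We have P → Q and P is true.
By modus ponens, Q must be true.

Leo has at least 19 coins


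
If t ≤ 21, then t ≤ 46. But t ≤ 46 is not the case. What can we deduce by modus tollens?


Modus tollens: P → Q, ¬Q ⊢ ¬P
P: t ≤ 21
Q: t ≤ 46
We have P → Q and Q is false.
By modus tollens, P must be false.

It is not the case that t ≤ 21


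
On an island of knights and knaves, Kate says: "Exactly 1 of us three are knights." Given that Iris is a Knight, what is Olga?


Kate claims exactly 1 knights among Kate, Iris, Olga.
Given: Iris is a Knight.

Case 1: Kate is a Knight (tells truth)
  Then exactly 1 of the three are knights.
  Counting Kate, Iris: 2 knight(s) so far. Need -1 more → impossible.
Case 2: Kate is a Knave (lies)
  Then the count is NOT 1.
  If Olga = Knave, count = 1 = 1 → claim would be true, contradicts lie.
  If Olga = Knight, count = 2 ≠ 1 → lie confirmed ✓

Olga is a Knight.

Knight


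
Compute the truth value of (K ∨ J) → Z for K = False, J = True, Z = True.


K = False, J = True, Z = True
Step 1: K ∨ J = False OR True = True
Step 2: (True) → Z: false only when antecedent=True and Z=False.
Result: True

True


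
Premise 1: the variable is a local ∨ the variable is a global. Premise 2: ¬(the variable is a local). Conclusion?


Disjunctive syllogism: P ∨ Q, ¬P ⊢ Q
Disjunction: the variable is a local ∨ the variable is a global
We know it is not the case that the variable is a local.
By disjunctive syllogism, the other disjunct must be true.

The variable is a global


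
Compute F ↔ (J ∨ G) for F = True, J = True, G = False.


F = True, J = True, G = False
Step 1: J ∨ G = True OR False = True
Step 2: F ↔ (True): true when both sides have same truth value.
Result: True ↔ True = True

True


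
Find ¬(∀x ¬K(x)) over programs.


Original: ∀x ¬K(x)
Rule: ¬∀→∃, ¬∃→∀, negate predicate.
Negation: ∃x K(x)

∃x K(x)


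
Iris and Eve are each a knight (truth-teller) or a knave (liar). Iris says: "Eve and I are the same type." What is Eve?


Iris says: "Eve and I are the same type."
Case 1: Iris is a Knight (truth-teller)
  Statement is true → they ARE the same → Eve is also a Knight
Case 2: Iris is a Knave (liar)
  Statement is false → they are NOT the same → Eve is a Knight
In both cases, Eve is a Knight.

Knight


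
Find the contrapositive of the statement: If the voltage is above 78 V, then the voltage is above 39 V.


Original: If the voltage is above 78 V, then the voltage is above 39 V
Contrapositive: If ¬Q, then ¬P
Negate Q: not (the voltage is above 39 V)
Negate P: not (the voltage is above 78 V)

If not (the voltage is above 39 V), then not (the voltage is above 78 V).


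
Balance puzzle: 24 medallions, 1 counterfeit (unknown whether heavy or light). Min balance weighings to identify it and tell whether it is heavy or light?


Let n = 24. 48 possibilities (n medallions × lighter/heavier); each weighing has 3 outcomes.
Bound for k weighings: say the first weighing puts j medallions on each pan. If it tips, the 2j weighed medallions remain suspects (each with a known direction) and k-1 weighings give 3^(k-1) outcomes; 3^(k-1) is odd, so 2j ≤ 3^(k-1) - 1. If it balances, the n - 2j unweighed medallions remain with direction unknown: 2(n - 2j) ≤ 3^(k-1) - 1 by the same parity argument. Adding, n ≤ (3^(k-1) - 1) + (3^(k-1) - 1)/2 = (3^k - 3)/2, and the classical three-group strategy achieves this (3 medallions in 2 weighings, 12 in 3, 39 in 4, 120 in 5).
So we need the smallest k with (3^k - 3)/2 ≥ 24.
k = 3: (3^3 - 3)/2 = 12 < 24 ✗
k = 4: (3^4 - 3)/2 = 39 ≥ 24 ✓

4


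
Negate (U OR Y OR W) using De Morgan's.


De Morgan's law: ¬(P ∨ Q ∨ R) ≡ ¬P ∧ ¬Q ∧ ¬R
¬(U ∨ Y ∨ W) = ¬U ∧ ¬Y ∧ ¬W

¬U ∧ ¬Y ∧ ¬W


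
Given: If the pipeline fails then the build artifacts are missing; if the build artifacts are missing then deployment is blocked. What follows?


Hypothetical syllogism: P → Q, Q → R ⊢ P → R
Premise 1: the pipeline fails → the build artifacts are missing
Premise 2: the build artifacts are missing → deployment is blocked
Chain the implications: the middle term (the build artifacts are missing) links the two.
Conclusion: If the pipeline fails, then deployment is blocked.

If the pipeline fails, then deployment is blocked.


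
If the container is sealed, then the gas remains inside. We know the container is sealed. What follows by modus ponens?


Modus ponens: P → Q, P ⊢ Q
P: the container is sealed
Q: the gas remains inside
We have P → Q and P is true.
By modus ponens, Q must be true.

The gas remains inside


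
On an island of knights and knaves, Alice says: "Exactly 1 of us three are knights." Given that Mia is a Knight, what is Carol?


Alice claims exactly 1 knights among Alice, Mia, Carol.
Given: Mia is a Knight.

Case 1: Alice is a Knight (tells truth)
  Then exactly 1 of the three are knights.
  Counting Alice, Mia: 2 knight(s) so far. Need -1 more → impossible.
Case 2: Alice is a Knave (lies)
  Then the count is NOT 1.
  If Carol = Knave, count = 1 = 1 → claim would be true, contradicts lie.
  If Carol = Knight, count = 2 ≠ 1 → lie confirmed ✓

Carol is a Knight.

Knight


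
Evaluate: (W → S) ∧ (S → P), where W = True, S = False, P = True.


W = True, S = False, P = True
Step 1: W → S is false only when W=True and S=False. Result: False
Step 2: S → P is false only when S=True and P=False. Result: True
Step 3: False ∧ True = False

False


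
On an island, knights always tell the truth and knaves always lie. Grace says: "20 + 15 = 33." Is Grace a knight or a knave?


Statement: "20 + 15 = 33."
Actual: 20 + 15 = 35
Claimed: 33
Statement is FALSE → Grace lies → Knave

Knave


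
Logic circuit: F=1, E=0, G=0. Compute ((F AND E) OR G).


F AND E = 1&0 = 0
0 OR 0 = 0

0


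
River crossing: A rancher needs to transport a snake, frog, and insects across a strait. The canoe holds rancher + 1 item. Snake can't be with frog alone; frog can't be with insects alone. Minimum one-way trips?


1. rancher+frog → 2. rancher ← 3. rancher+snake → 4. rancher+frog ← 5. rancher+insects → 6. rancher ← 7. rancher+frog →
Minimum trips = 7

7


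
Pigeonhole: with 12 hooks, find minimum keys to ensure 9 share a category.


Pigeonhole: to guarantee k in one of n categories, need (k-1)×n + 1.
k = 9, n = 12
Minimum = (9-1) × 12 + 1 = 8 × 12 + 1

97


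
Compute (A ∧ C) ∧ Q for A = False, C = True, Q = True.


A = False, C = True, Q = True
Step 1: A ∧ C = False AND True = False
Step 2: False ∧ Q = False AND True = False
AND is true only when ALL operands are true.

False


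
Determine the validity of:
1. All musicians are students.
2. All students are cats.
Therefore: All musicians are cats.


Premise 1: All musicians are students.
Premise 2: All students are cats.
Conclusion: All musicians are cats.
Barbara syllogism (AAA-1): All A are B, All B are C → All A are C.
Middle term (students) distributed in premise 2.

Valid


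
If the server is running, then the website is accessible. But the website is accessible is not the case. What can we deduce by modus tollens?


Modus tollens: P → Q, ¬Q ⊢ ¬P
P: the server is running
Q: the website is accessible
We have P → Q and Q is false.
By modus tollens, P must be false.

It is not the case that the server is running


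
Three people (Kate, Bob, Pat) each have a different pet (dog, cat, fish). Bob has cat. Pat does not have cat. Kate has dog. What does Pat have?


From clues:
  Bob → cat
  Kate → dog
By elimination, Pat gets the remaining.

fish


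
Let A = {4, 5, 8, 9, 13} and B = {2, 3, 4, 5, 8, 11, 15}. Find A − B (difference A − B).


A = {4, 5, 8, 9, 13}
B = {2, 3, 4, 5, 8, 11, 15}
Operation: difference A − B
In A but not B: 9, 13

{9, 13}


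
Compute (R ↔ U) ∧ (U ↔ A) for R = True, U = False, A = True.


R = True, U = False, A = True
Step 1: R ↔ U is true when R and U have the same value. Result: False
Step 2: U ↔ A is true when U and A have the same value. Result: False
Step 3: False ∧ False = False

False


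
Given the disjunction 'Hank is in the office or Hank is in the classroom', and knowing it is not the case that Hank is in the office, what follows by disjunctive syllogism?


Disjunctive syllogism: P ∨ Q, ¬P ⊢ Q
Disjunction: Hank is in the office ∨ Hank is in the classroom
We know it is not the case that Hank is in the office.
By disjunctive syllogism, the other disjunct must be true.

Hank is in the classroom


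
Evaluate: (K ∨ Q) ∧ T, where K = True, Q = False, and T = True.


K = True, Q = False, T = True
Step 1: K ∨ Q = True OR False = True
Step 2: True ∧ T = True AND True = True
OR is true when at least one operand is true; AND requires both.

True


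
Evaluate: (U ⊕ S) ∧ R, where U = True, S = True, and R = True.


U = True, S = True, R = True
Step 1: U ⊕ S = True XOR True = False
Step 2: False ∧ R = False AND True = False
XOR true when exactly one of U,S is true; then AND with R.

False


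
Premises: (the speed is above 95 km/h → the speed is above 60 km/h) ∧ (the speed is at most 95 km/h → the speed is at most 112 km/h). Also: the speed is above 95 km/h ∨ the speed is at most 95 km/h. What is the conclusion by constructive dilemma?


Constructive dilemma: (P → Q) ∧ (R → S), P ∨ R ⊢ Q ∨ S
Premise 1: the speed is above 95 km/h → the speed is above 60 km/h
Premise 2: the speed is at most 95 km/h → the speed is at most 112 km/h
Premise 3: the speed is above 95 km/h ∨ the speed is at most 95 km/h
Case 1: Assuming the speed is above 95 km/h, then by Premise 1, the speed is above 60 km/h.
Case 2: Assuming the speed is at most 95 km/h, then by Premise 2, the speed is at most 112 km/h.
Since one of the speed is above 95 km/h or the speed is at most 95 km/h must hold, we get the speed is above 60 km/h or the speed is at most 112 km/h.

The speed is above 60 km/h or the speed is at most 112 km/h.


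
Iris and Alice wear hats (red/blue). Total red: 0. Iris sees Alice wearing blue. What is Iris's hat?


Total red = 0, Alice = blue
Red accounted for: 0
Remaining for Iris: 0
Iris's hat is blue.

blue


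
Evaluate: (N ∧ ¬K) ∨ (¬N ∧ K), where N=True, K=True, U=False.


N = True, K = True, U = False
Expression: (N ∧ ¬K) ∨ (¬N ∧ K)
Step 1: ¬K = NOT True = False
Step 2: N ∧ ¬K = True AND False = False
Step 3: ¬N = NOT True = False
Step 4: ¬N ∧ K = False AND True = False
Step 5: (False) ∨ (False) = False OR False = False

False


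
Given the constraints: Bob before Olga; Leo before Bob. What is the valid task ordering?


Constraints: Bob before Olga; Leo before Bob
Method: repeatedly schedule the remaining task that has no remaining task required before it.
  Step 1: remaining {Olga, Bob, Leo}; every task except Leo still has a predecessor pending → schedule Leo.
  Step 2: remaining {Olga, Bob}; every task except Bob still has a predecessor pending → schedule Bob.
  Step 3: only Olga remains → schedule Olga.
Resulting order:

Leo → Bob → Olga


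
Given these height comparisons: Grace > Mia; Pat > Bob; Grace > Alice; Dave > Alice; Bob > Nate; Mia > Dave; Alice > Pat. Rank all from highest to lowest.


Constraints: Grace > Mia; Pat > Bob; Grace > Alice; Dave > Alice; Bob > Nate; Mia > Dave; Alice > Pat
Method: at each step, the next-highest is the one remaining person who never appears on the smaller side of a constraint between remaining people.
  Step 1: remaining {Pat, Alice, Bob, Dave, Nate, Mia, Grace}; on the smaller side: {Pat, Alice, Bob, Dave, Nate, Mia} → Grace is next (Grace > Mia; Grace > Alice).
  Step 2: remaining {Pat, Alice, Bob, Dave, Nate, Mia}; on the smaller side: {Pat, Alice, Bob, Dave, Nate} → Mia is next (Mia > Dave).
  Step 3: remaining {Pat, Alice, Bob, Dave, Nate}; on the smaller side: {Pat, Alice, Bob, Nate} → Dave is next (Dave > Alice).
  Step 4: remaining {Pat, Alice, Bob, Nate}; on the smaller side: {Pat, Bob, Nate} → Alice is next (Alice > Pat).
  Step 5: remaining {Pat, Bob, Nate}; on the smaller side: {Bob, Nate} → Pat is next (Pat > Bob).
  Step 6: remaining {Bob, Nate}; on the smaller side: {Nate} → Bob is next (Bob > Nate).
  Step 7: only Nate remains → lowest.
Final ranking (highest to lowest):

Grace > Mia > Dave > Alice > Pat > Bob > Nate


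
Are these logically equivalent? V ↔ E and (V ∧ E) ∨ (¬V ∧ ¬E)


Expression 1: V ↔ E
Expression 2: (V ∧ E) ∨ (¬V ∧ ¬E)
Truth table (V E | Expr1 Expr2):
  T T |   T     T
  T F |   F     F
  F T |   F     F
  F F |   T     T
All 4 rows agree, so the expressions are logically equivalent.

Yes


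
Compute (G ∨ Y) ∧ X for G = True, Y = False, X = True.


G = True, Y = False, X = True
Step 1: G ∨ Y = True OR False = True
Step 2: True ∧ X = True AND True = True
OR is true when at least one operand is true; AND requires both.

True


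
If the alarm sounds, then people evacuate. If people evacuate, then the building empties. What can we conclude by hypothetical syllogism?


Hypothetical syllogism: P → Q, Q → R ⊢ P → R
Premise 1: the alarm sounds → people evacuate
Premise 2: people evacuate → the building empties
Chain the implications: the middle term (people evacuate) links the two.
Conclusion: If the alarm sounds, then the building empties.

If the alarm sounds, then the building empties.


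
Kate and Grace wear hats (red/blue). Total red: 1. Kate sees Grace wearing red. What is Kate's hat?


Total red = 1, Grace = red
Red accounted for: 1
Remaining for Kate: 0
Kate's hat is blue.

blue


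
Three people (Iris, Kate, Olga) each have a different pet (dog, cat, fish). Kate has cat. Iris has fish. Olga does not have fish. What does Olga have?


From clues:
  Kate → cat
  Iris → fish
By elimination, Olga gets the remaining.

dog


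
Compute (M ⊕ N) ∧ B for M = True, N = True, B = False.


M = True, N = True, B = False
Step 1: M ⊕ N = True XOR True = False
Step 2: False ∧ B = False AND False = False
XOR true when exactly one of M,N is true; then AND with B.

False


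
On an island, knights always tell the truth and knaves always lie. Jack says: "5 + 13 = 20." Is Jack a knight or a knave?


Statement: "5 + 13 = 20."
Actual: 5 + 13 = 18
Claimed: 20
Statement is FALSE → Jack lies → Knave

Knave


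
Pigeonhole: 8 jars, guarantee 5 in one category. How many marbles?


Pigeonhole: to guarantee k in one of n categories, need (k-1)×n + 1.
k = 5, n = 8
Minimum = (5-1) × 8 + 1 = 4 × 8 + 1

33


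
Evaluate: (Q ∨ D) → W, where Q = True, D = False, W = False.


Q = True, D = False, W = False
Step 1: Q ∨ D = True OR False = True
Step 2: (True) → W: false only when antecedent=True and W=False.
Result: False

False


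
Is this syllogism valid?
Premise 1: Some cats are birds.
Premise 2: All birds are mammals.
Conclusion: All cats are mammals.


Premise 1: Some cats are birds.
Premise 2: All birds are mammals.
Conclusion: All cats are mammals.
Fallacy: illicit minor. The minor term (cats) is distributed in the conclusion ('All cats ...') but undistributed in its premise ('Some cats are birds' doesn't cover all cats).
Only 'Some cats are mammals' follows, not 'All'.

Invalid


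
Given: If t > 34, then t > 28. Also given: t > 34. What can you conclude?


Modus ponens: P → Q, P ⊢ Q
P: t > 34
Q: t > 28
We have P → Q and P is true.
By modus ponens, Q must be true.

t > 28


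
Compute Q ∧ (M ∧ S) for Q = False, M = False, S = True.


Q = False, M = False, S = True
Step 1: M ∧ S = False AND True = False
Step 2: Q ∧ False = False AND False = False
AND is true only when ALL operands are true.

False


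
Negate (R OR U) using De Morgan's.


De Morgan's law: ¬(P ∨ Q) ≡ ¬P ∧ ¬Q
¬(R ∨ U) = ¬R ∧ ¬U

¬R ∧ ¬U


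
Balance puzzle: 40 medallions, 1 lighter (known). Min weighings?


Each weighing has 3 outcomes (left heavy / balance / right heavy), so k weighings distinguish at most 3^k cases; splitting into three near-equal groups achieves this.
Need 3^k ≥ 40: 3^3 = 27 < 40 ≤ 3^4 = 81
k = ⌈log₃(40)⌉ = 4

4


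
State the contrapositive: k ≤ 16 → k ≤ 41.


Original: If k ≤ 16, then k ≤ 41
Contrapositive: If ¬Q, then ¬P
Negate Q: not (k ≤ 41)
Negate P: not (k ≤ 16)

If not (k ≤ 41), then not (k ≤ 16).


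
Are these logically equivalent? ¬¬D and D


Expression 1: ¬¬D
Expression 2: D
Truth table (D | Expr1 Expr2):
  T |   T     T
  F |   F     F
All 2 rows agree, so the expressions are logically equivalent.

Yes


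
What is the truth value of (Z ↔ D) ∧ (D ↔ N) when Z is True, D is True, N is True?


Z = True, D = True, N = True
Step 1: Z ↔ D is true when Z and D have the same value. Result: True
Step 2: D ↔ N is true when D and N have the same value. Result: True
Step 3: True ∧ True = True

True


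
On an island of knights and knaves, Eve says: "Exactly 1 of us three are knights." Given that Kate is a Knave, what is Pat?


Eve claims exactly 1 knights among Eve, Kate, Pat.
Given: Kate is a Knave.

Case 1: Eve is a Knight (tells truth)
  Then exactly 1 of the three are knights.
  Counting Eve, Kate: 1 knight(s) so far. Need 0 more → Pat = Knave.
Case 2: Eve is a Knave (lies)
  Then the count is NOT 1.
  If Pat = Knight, count = 1 = 1 → claim would be true, contradicts lie.
  If Pat = Knave, count = 0 ≠ 1 → lie confirmed ✓

Pat is a Knave.

Knave


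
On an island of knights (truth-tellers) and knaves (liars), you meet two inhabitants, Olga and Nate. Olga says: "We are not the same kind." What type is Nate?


Olga says: "We are not the same kind."
Case 1: Olga is a Knight (truth-teller)
  Statement is true → they ARE different → Nate is a Knave
Case 2: Olga is a Knave (liar)
  Statement is false → they are NOT different → Nate is a Knave
In both cases, Nate is a Knave.

Knave


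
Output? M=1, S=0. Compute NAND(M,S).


M AND S = 0
NOT(0) = 1

1


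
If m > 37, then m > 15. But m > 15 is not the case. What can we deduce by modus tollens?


Modus tollens: P → Q, ¬Q ⊢ ¬P
P: m > 37
Q: m > 15
We have P → Q and Q is false.
By modus tollens, P must be false.

It is not the case that m > 37


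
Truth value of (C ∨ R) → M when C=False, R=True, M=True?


C = False, R = True, M = True
Expression: (C ∨ R) → M
Step 1: C ∨ R = False OR True = True
Step 2: (True) → M = True → True (false only if antecedent True and consequent False) = True

True


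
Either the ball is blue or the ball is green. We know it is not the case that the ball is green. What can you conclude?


Disjunctive syllogism: P ∨ Q, ¬P ⊢ Q
Disjunction: the ball is blue ∨ the ball is green
We know it is not the case that the ball is green.
By disjunctive syllogism, the other disjunct must be true.

The ball is blue


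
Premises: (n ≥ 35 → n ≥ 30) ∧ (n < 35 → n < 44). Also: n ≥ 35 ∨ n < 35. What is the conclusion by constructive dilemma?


Constructive dilemma: (P → Q) ∧ (R → S), P ∨ R ⊢ Q ∨ S
Premise 1: n ≥ 35 → n ≥ 30
Premise 2: n < 35 → n < 44
Premise 3: n ≥ 35 ∨ n < 35
Case 1: Assuming n ≥ 35, then by Premise 1, n ≥ 30.
Case 2: Assuming n < 35, then by Premise 2, n < 44.
Since one of n ≥ 35 or n < 35 must hold, we get n ≥ 30 or n < 44.

n ≥ 30 or n < 44.


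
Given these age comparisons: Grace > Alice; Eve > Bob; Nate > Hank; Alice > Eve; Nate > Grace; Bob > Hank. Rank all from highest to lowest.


Constraints: Grace > Alice; Eve > Bob; Nate > Hank; Alice > Eve; Nate > Grace; Bob > Hank
Method: at each step, the next-highest is the one remaining person who never appears on the smaller side of a constraint between remaining people.
  Step 1: remaining {Nate, Grace, Hank, Eve, Alice, Bob}; on the smaller side: {Grace, Hank, Eve, Alice, Bob} → Nate is next (Nate > Hank; Nate > Grace).
  Step 2: remaining {Grace, Hank, Eve, Alice, Bob}; on the smaller side: {Hank, Eve, Alice, Bob} → Grace is next (Grace > Alice).
  Step 3: remaining {Hank, Eve, Alice, Bob}; on the smaller side: {Hank, Eve, Bob} → Alice is next (Alice > Eve).
  Step 4: remaining {Hank, Eve, Bob}; on the smaller side: {Hank, Bob} → Eve is next (Eve > Bob).
  Step 5: remaining {Hank, Bob}; on the smaller side: {Hank} → Bob is next (Bob > Hank).
  Step 6: only Hank remains → lowest.
Final ranking (highest to lowest):

Nate > Grace > Alice > Eve > Bob > Hank
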